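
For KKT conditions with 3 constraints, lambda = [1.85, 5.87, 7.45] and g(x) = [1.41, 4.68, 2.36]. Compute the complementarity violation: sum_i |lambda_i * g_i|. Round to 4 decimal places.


KKT complementary slackness check:
lambda_1 * g_1 = 1.85 * 1.41 = 2.6085
lambda_2 * g_2 = 5.87 * 4.68 = 27.4716
lambda_3 * g_3 = 7.45 * 2.36 = 17.582
Total violation = 2.6085 + 27.4716 + 17.582 = 47.6621


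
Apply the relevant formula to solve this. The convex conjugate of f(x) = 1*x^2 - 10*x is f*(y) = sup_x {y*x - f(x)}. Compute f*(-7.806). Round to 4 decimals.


f*(y) = sup_x {y*x - a*x^2 - b*x} = sup_x {(y-b)*x - a*x^2}
FOC: (y - b) - 2a*x = 0 => x* = (y - b)/(2a)
x* = (-7.806 + 10)/(2*1) = 1.097
f*(-7.806) = (y-b)^2/(4a) = (-7.806 + 10)^2/(4*1)
= 4.8136/4 = 1.2034


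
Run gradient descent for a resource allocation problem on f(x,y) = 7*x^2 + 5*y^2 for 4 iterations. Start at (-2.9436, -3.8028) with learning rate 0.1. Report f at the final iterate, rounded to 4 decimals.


Gradient descent on f(x,y) = 7*x^2 + 5*y^2.
Starting point: (-2.9436, -3.8028), alpha = 0.1
Step 1: grad_x = 2*7*-2.9436 = -41.2104, grad_y = 2*5*-3.8028 = -38.028
  x_1 = -2.9436 - 0.1*-41.2104 = 1.1774
  y_1 = -3.8028 - 0.1*-38.028 = 0.0
Step 2: grad_x = 2*7*1.1774 = 16.4842, grad_y = 2*5*0.0 = 0.0
  x_2 = 1.1774 - 0.1*16.4842 = -0.471
  y_2 = 0.0 - 0.1*0.0 = 0.0
Step 3: grad_x = 2*7*-0.471 = -6.5937, grad_y = 2*5*0.0 = 0.0
  x_3 = -0.471 - 0.1*-6.5937 = 0.1884
  y_3 = 0.0 - 0.1*0.0 = 0.0
Step 4: grad_x = 2*7*0.1884 = 2.6375, grad_y = 2*5*0.0 = 0.0
  x_4 = 0.1884 - 0.1*2.6375 = -0.0754
  y_4 = 0.0 - 0.1*0.0 = 0.0
f(-0.0754, 0.0) = 7*(-0.0754)^2 + 5*0.0^2 = 0.0397


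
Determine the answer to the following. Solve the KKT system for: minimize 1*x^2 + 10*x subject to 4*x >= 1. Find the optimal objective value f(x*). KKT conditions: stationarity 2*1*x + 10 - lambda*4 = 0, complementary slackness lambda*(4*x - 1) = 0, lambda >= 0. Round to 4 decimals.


Step 1: Try lambda = 0 (constraint inactive).
x_unc = -10/(2*1) = -5.0
Check: 4*-5.0 = -20.0 < 1 -- violated!
Step 2: Constraint must be active: 4*x = 1
x* = 1/4 = 0.25
lambda = (2*1*0.25 + 10)/4 = 2.625
Step 3: Compute optimal value.
f(x*) = 1*0.25^2 + 10*0.25 = 2.5625


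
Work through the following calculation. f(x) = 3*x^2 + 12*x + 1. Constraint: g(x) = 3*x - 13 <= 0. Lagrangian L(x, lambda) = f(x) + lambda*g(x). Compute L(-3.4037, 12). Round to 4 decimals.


Step 1: Evaluate f(x).
f(-3.4037) = 3*(-3.4037)^2 + 12*(-3.4037) + 1 = -5.0889
Step 2: Evaluate g(x).
g(-3.4037) = 3*-3.4037 - 13 = -23.2111
Step 3: Compute Lagrangian.
L = -5.0889 + 12*-23.2111 = -283.6221


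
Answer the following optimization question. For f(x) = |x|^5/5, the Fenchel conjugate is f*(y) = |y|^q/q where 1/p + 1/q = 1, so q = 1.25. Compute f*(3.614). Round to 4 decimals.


The conjugate exponent q satisfies 1/p + 1/q = 1.
p = 5, so q = 5/(5 - 1) = 1.25
|y|^q = 3.614^1.25 = 4.9829
f*(3.614) = 4.9829 / 1.25 = 3.9863


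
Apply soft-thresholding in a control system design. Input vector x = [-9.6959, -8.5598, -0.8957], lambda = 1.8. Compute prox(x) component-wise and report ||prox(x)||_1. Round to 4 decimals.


Soft-thresholding with lambda = 1.8:
prox(-9.6959) = sign(-9.6959)*max(|-9.6959| - 1.8, 0) = -7.8959
prox(-8.5598) = sign(-8.5598)*max(|-8.5598| - 1.8, 0) = -6.7598
prox(-0.8957) = sign(-0.8957)*max(|-0.8957| - 1.8, 0) = 0.0
prox(x) = [-7.8959, -6.7598, 0.0]
||prox(x)||_1 = 7.8959 + 6.7598 + 0.0 = 14.6557


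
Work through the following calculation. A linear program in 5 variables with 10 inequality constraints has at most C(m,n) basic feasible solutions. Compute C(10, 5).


Each vertex corresponds to some choice of n active constraints out of m, so the number of vertices is at most C(m, n) = m! / (n!(m-n)!).
m = 10, n = 5
Numerator: 10 * 9 * 8 * 7 * 6
Denominator: 5! = 120
C(10, 5) = 252


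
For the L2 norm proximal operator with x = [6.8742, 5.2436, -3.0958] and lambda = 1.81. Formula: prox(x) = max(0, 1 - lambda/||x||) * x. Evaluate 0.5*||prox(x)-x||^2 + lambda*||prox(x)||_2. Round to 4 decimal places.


Step 1: Compute ||x||.
||x|| = 9.1834
Step 2: Compute scaling factor.
scale = max(0, 1 - 1.81/9.1834) = 0.8029
Step 3: prox(x) = [5.5193, 4.2101, -2.4856]
||prox(x)|| = 7.3734
Step 4: Proximal objective.
0.5*||prox-x||^2 = 1.6381
lambda*||prox|| = 13.3459
Total = 14.9838


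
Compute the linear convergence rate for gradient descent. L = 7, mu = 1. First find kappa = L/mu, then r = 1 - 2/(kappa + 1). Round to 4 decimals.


Step 1: Compute the condition number.
kappa = L/mu = 7/1 = 7.0
Step 2: Compute the convergence rate.
r = 1 - 2/(kappa + 1) = 1 - 2*mu/(L + mu) = (L - mu)/(L + mu) = 6/8 = 0.75


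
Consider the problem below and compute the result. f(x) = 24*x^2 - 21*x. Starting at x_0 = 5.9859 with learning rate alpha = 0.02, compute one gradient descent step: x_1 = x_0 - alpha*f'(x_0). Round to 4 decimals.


We compute the gradient at x_0 and apply the update.
f'(x) = 48*x - 21
f'(5.9859) = 48*5.9859 - 21 = 266.3232
x_1 = 5.9859 - 0.02*266.3232 = 0.6594


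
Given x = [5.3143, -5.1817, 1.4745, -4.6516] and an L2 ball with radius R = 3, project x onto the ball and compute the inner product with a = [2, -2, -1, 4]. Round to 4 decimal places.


Step 1: Compute ||x|| (intermediates to 6 decimals).
||x|| = sqrt(5.3143^2 + (-5.1817)^2 + 1.4745^2 + (-4.6516)^2) = 8.882755
Step 2: Project.
Since ||x|| > R, scale = R/||x|| = 3/8.882755 = 0.337733, proj(x) = scale * x
proj(x) = [1.794814, -1.750031, 0.497987, -1.570999]
Step 3: Dot product.
a^T * proj(x) = 2*1.794814 - 2*(-1.750031) - 1*0.497987 + 4*(-1.570999) = 0.3077


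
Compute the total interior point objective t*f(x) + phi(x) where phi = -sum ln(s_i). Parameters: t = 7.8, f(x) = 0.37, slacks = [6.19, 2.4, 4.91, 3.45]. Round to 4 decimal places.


Step 1: Compute log-barrier.
ln values: [1.8229, 0.8755, 1.5913, 1.2384]
phi = -(1.8229 + 0.8755 + 1.5913 + 1.2384) = -5.5281
Step 2: Compute augmented objective.
t*f(x) = 7.8*0.37 = 2.886
Total = 2.886 - 5.5281 = -2.6421


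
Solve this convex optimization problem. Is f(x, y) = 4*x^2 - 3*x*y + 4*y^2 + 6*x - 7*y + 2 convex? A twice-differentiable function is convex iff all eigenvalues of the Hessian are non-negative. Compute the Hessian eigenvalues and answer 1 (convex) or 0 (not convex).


The Hessian of f(x,y) = 4*x^2 - 3*x*y + 4*y^2 + 6*x - 7*y + 2 is:
H = [[8, -3], [-3, 8]]
Trace = 8 + 8 = 16
Determinant = 8*8 - (-3)^2 = 55
Discriminant = (16)^2 - 4*55 = 36.0
Eigenvalues: lambda_1 = 5.0, lambda_2 = 11.0
The function is convex.

1


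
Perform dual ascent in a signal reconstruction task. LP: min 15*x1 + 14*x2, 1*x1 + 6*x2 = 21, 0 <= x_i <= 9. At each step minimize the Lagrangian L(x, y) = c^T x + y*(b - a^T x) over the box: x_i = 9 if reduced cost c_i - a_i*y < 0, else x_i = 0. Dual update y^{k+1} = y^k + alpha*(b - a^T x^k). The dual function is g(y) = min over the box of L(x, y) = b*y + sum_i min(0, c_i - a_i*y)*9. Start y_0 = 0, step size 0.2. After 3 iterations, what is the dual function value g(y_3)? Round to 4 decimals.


Dual ascent for LP: min 15*x1 + 14*x2, 1*x1 + 6*x2 = 21, 0 <= x_i <= 9
Step 1: y^k = 0.0, reduced costs: (15.0, 14.0)
  x^k = (0.0, 0.0), subgradient = b - a^T x = 21.0
  y^{k+1} = 0.0 + 0.2*21.0 = 4.2
Step 2: y^k = 4.2, reduced costs: (10.8, -11.2)
  x^k = (0.0, 9.0), subgradient = b - a^T x = -33.0
  y^{k+1} = 4.2 + 0.2*-33.0 = -2.4
Step 3: y^k = -2.4, reduced costs: (17.4, 28.4)
  x^k = (0.0, 0.0), subgradient = b - a^T x = 21.0
  y^{k+1} = -2.4 + 0.2*21.0 = 1.8
Dual objective at y_3 = 1.8: reduced costs (13.2, 3.2), box minimizer x = (0.0, 0.0)
g(y_3) = b*y + (c1 - a1*y)*x1 + (c2 - a2*y)*x2 = 21*1.8 + 13.2*0.0 + 3.2*0.0 = 37.8 + 0.0 + 0.0 = 37.8


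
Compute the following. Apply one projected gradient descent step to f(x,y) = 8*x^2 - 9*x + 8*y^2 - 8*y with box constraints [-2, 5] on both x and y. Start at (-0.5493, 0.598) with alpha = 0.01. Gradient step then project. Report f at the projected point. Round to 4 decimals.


Step 1: Compute gradient at (-0.5493, 0.598).
grad_x = 2*8*-0.5493 - 9 = -17.7888
grad_y = 2*8*0.598 - 8 = 1.568
Step 2: Gradient step.
x_raw = -0.5493 - 0.01*-17.7888 = -0.3714
y_raw = 0.598 - 0.01*1.568 = 0.5823
Step 3: Project onto [-2, 5].
x_proj = clip(-0.3714) = -0.3714
y_proj = clip(0.5823) = 0.5823
Step 4: Evaluate f.
f(-0.3714, 0.5823) = 2.5005


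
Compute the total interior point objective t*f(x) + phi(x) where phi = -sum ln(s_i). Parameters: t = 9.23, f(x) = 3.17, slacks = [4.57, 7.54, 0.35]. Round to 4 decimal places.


Step 1: Compute log-barrier.
ln values: [1.5195, 2.0202, -1.0498]
phi = -(1.5195 + 2.0202 - 1.0498) = -2.4899
Step 2: Compute augmented objective.
t*f(x) = 9.23*3.17 = 29.2591
Total = 29.2591 - 2.4899 = 26.7692


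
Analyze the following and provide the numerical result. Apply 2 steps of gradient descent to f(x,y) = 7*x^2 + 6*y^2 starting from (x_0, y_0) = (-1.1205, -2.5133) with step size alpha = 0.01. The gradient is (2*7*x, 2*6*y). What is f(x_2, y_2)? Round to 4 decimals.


Gradient descent on f(x,y) = 7*x^2 + 6*y^2.
Starting point: (-1.1205, -2.5133), alpha = 0.01
Step 1: grad_x = 2*7*-1.1205 = -15.687, grad_y = 2*6*-2.5133 = -30.1596
  x_1 = -1.1205 - 0.01*-15.687 = -0.9636
  y_1 = -2.5133 - 0.01*-30.1596 = -2.2117
Step 2: grad_x = 2*7*-0.9636 = -13.4908, grad_y = 2*6*-2.2117 = -26.5404
  x_2 = -0.9636 - 0.01*-13.4908 = -0.8287
  y_2 = -2.2117 - 0.01*-26.5404 = -1.9463
f(-0.8287, -1.9463) = 7*(-0.8287)^2 + 6*(-1.9463)^2 = 27.5359


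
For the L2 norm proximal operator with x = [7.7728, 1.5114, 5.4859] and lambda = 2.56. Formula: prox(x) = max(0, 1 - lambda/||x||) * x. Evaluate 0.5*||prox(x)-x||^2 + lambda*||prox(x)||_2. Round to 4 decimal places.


Step 1: Compute ||x||.
||x|| = 9.6331
Step 2: Compute scaling factor.
scale = max(0, 1 - 2.56/9.6331) = 0.7342
Step 3: prox(x) = [5.7072, 1.1097, 4.028]
||prox(x)|| = 7.0731
Step 4: Proximal objective.
0.5*||prox-x||^2 = 3.2768
lambda*||prox|| = 18.1071
Total = 21.3838


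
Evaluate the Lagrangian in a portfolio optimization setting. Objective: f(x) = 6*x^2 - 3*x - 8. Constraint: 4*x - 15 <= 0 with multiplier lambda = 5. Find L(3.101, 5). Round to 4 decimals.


Step 1: Evaluate f(x).
f(3.101) = 6*3.101^2 - 3*3.101 - 8 = 40.3942
Step 2: Evaluate g(x).
g(3.101) = 4*3.101 - 15 = -2.596
Step 3: Compute Lagrangian.
L = 40.3942 + 5*-2.596 = 27.4142


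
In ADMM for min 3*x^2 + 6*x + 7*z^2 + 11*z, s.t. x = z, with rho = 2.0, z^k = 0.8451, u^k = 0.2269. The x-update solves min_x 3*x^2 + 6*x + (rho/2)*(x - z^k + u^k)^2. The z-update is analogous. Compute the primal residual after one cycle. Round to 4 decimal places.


ADMM iteration with rho = 2.0, z^k = 0.8451, u^k = 0.2269
Step 1: x-update.
Minimize 3*x^2 + 6*x + (2.0/2)*(x - 0.8451 + 0.2269)^2
FOC: (2*3 + 2.0)*x = -6 + 2.0*(0.8451 - 0.2269)
x^{k+1} = -0.5955
Step 2: z-update.
Minimize 7*z^2 + 11*z + (2.0/2)*(-0.5955 - z + 0.2269)^2
FOC: (2*7 + 2.0)*z = -11 + 2.0*(-0.5955 + 0.2269)
z^{k+1} = -0.7336
Step 3: u-update.
u^{k+1} = 0.2269 - 0.5955 + 0.7336 = 0.365
Step 4: Primal residual = |-0.5955 + 0.7336| = 0.1381


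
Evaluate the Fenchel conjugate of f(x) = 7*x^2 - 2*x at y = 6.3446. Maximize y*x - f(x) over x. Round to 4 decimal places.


f*(y) = sup_x {y*x - a*x^2 - b*x} = sup_x {(y-b)*x - a*x^2}
FOC: (y - b) - 2a*x = 0 => x* = (y - b)/(2a)
x* = (6.3446 + 2)/(2*7) = 0.596
f*(6.3446) = (y-b)^2/(4a) = (6.3446 + 2)^2/(4*7)
= 69.6323/28 = 2.4869


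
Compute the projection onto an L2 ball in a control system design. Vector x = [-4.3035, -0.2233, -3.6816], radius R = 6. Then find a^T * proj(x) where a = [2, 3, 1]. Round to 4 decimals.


Step 1: Compute ||x|| (intermediates to 6 decimals).
||x|| = sqrt((-4.3035)^2 + (-0.2233)^2 + (-3.6816)^2) = 5.667817
Step 2: Project.
Since ||x|| <= R, proj = x (no scaling needed).
proj(x) = [-4.3035, -0.2233, -3.6816]
Step 3: Dot product.
a^T * proj(x) = 2*(-4.3035) + 3*(-0.2233) + 1*(-3.6816) = -12.9585


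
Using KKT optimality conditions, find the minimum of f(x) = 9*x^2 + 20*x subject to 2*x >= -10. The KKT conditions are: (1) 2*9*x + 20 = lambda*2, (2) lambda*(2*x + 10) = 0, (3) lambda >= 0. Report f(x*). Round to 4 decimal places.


Step 1: Try lambda = 0 (constraint inactive).
Stationarity: 2*9*x + 20 = 0
x* = -20/(2*9) = -10/9 = -1.1111 (rounded; the exact value -10/9 is used below)
Check constraint: 2*-1.1111 = -2.2222 >= -10 -- satisfied.
Step 2: Compute optimal value.
f(x*) = 9*(-10/9)^2 + 20*(-10/9) = -11.1111


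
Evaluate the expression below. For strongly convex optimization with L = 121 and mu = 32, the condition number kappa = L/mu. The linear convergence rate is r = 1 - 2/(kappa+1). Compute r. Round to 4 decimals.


Step 1: Compute the condition number.
kappa = L/mu = 121/32 = 3.7813
Step 2: Compute the convergence rate.
r = 1 - 2/(kappa + 1) = 1 - 2*mu/(L + mu) = (L - mu)/(L + mu) = 89/153 = 0.5817


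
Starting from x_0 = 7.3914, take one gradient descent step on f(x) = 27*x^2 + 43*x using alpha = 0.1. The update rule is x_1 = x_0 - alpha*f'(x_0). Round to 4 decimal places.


We compute the gradient at x_0 and apply the update.
f'(x) = 54*x + 43
f'(7.3914) = 54*7.3914 + 43 = 442.1356
x_1 = 7.3914 - 0.1*442.1356 = -36.8222


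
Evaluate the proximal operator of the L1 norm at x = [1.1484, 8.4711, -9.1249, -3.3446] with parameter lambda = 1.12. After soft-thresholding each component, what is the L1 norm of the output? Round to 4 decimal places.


Soft-thresholding with lambda = 1.12:
prox(1.1484) = sign(1.1484)*max(|1.1484| - 1.12, 0) = 0.0284
prox(8.4711) = sign(8.4711)*max(|8.4711| - 1.12, 0) = 7.3511
prox(-9.1249) = sign(-9.1249)*max(|-9.1249| - 1.12, 0) = -8.0049
prox(-3.3446) = sign(-3.3446)*max(|-3.3446| - 1.12, 0) = -2.2246
prox(x) = [0.0284, 7.3511, -8.0049, -2.2246]
||prox(x)||_1 = 0.0284 + 7.3511 + 8.0049 + 2.2246 = 17.609


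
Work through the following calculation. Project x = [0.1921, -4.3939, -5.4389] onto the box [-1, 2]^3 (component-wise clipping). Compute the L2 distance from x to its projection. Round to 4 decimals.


Project each component onto [-1, 2].
clip(0.1921) = 0.1921, clip(-4.3939) = -1.0, clip(-5.4389) = -1.0
Projection = [0.1921, -1.0, -1.0]
Squared diffs: [0.0, 11.5186, 19.7038]
Distance = sqrt(31.2224) = 5.5877


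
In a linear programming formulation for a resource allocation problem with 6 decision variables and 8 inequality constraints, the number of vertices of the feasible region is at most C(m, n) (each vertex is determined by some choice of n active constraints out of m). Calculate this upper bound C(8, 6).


Each vertex corresponds to some choice of n active constraints out of m, so the number of vertices is at most C(m, n) = m! / (n!(m-n)!).
m = 8, n = 6
Numerator: 8 * 7 * 6 * 5 * 4 * 3
Denominator: 6! = 720
C(8, 6) = 28


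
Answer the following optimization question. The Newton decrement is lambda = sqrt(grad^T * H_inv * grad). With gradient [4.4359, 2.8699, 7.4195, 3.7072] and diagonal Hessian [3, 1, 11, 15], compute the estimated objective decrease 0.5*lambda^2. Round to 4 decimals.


Step 1: H is diagonal, so H^(-1) * g = [1.4786, 2.8699, 0.6745, 0.2471].
Step 2: g^T H^(-1) g = sum_i g_i^2 / H_ii
  = (4.4359)^2/3 + (2.8699)^2/1 + (7.4195)^2/11 + (3.7072)^2/15
  = 6.5591 + 8.2363 + 5.0045 + 0.9162 = 20.7161
Step 3: Objective decrease = 0.5 * g^T H^(-1) g = 10.358


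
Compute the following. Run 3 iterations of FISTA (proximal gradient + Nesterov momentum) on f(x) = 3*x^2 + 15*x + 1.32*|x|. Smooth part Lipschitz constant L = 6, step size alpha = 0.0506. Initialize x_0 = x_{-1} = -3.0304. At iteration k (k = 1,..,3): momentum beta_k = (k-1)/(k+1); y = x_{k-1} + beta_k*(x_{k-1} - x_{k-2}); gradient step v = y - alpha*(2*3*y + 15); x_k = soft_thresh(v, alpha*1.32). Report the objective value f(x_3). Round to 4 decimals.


FISTA on f(x) = 3*x^2 + 15*x + 1.32*|x|
L = 6, alpha = 0.0506
Iteration 1: beta = 0.0, y = -3.0304 + 0.0*(-3.0304 + 3.0304) = -3.0304
  grad(y) = -3.1824, v = y - alpha*grad = -2.8694
  prox(v) = soft_thresh(-2.8694, 0.0668) = -2.8026
Iteration 2: beta = 0.3333, y = -2.8026 + 0.3333*(-2.8026 + 3.0304) = -2.7266
  grad(y) = -1.3598, v = y - alpha*grad = -2.6578
  prox(v) = soft_thresh(-2.6578, 0.0668) = -2.591
Iteration 3: beta = 0.5, y = -2.591 + 0.5*(-2.591 + 2.8026) = -2.4853
  grad(y) = 0.0884, v = y - alpha*grad = -2.4897
  prox(v) = soft_thresh(-2.4897, 0.0668) = -2.4229
f(x_3) = 3*(-2.4229)^2 + 15*(-2.4229) + 1.32*|-2.4229| = -15.5339


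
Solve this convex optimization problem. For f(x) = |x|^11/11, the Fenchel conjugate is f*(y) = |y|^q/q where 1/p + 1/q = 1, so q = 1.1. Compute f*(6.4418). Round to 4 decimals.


The conjugate exponent q satisfies 1/p + 1/q = 1.
p = 11, so q = 11/(11 - 1) = 1.1
|y|^q = 6.4418^1.1 = 7.7608
f*(6.4418) = 7.7608 / 1.1 = 7.0553


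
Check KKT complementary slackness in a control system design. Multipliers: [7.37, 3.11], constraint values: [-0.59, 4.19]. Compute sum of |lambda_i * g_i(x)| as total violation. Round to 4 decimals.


KKT complementary slackness check:
lambda_1 * g_1 = 7.37 * -0.59 = -4.3483
lambda_2 * g_2 = 3.11 * 4.19 = 13.0309
Total violation = 4.3483 + 13.0309 = 17.3792


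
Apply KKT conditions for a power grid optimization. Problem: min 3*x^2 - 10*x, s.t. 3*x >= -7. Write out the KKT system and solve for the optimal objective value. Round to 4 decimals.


Step 1: Try lambda = 0 (constraint inactive).
Stationarity: 2*3*x - 10 = 0
x* = 10/(2*3) = 5/3 = 1.6667 (rounded; the exact value 5/3 is used below)
Check constraint: 3*1.6667 = 5.0001 >= -7 -- satisfied.
Step 2: Compute optimal value.
f(x*) = 3*(5/3)^2 - 10*(5/3) = -8.3333


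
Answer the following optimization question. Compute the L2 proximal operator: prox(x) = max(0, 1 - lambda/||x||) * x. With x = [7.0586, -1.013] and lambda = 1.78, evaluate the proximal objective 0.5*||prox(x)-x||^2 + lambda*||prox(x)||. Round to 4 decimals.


Step 1: Compute ||x||.
||x|| = 7.1309
Step 2: Compute scaling factor.
scale = max(0, 1 - 1.78/7.1309) = 0.7504
Step 3: prox(x) = [5.2967, -0.7601]
||prox(x)|| = 5.3509
Step 4: Proximal objective.
0.5*||prox-x||^2 = 1.5842
lambda*||prox|| = 9.5246
Total = 11.1088


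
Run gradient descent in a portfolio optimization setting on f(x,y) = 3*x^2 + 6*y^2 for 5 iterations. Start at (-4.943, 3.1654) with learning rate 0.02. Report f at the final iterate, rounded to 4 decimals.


Gradient descent on f(x,y) = 3*x^2 + 6*y^2.
Starting point: (-4.943, 3.1654), alpha = 0.02
Step 1: grad_x = 2*3*-4.943 = -29.658, grad_y = 2*6*3.1654 = 37.9848
  x_1 = -4.943 - 0.02*-29.658 = -4.3498
  y_1 = 3.1654 - 0.02*37.9848 = 2.4057
Step 2: grad_x = 2*3*-4.3498 = -26.099, grad_y = 2*6*2.4057 = 28.8684
  x_2 = -4.3498 - 0.02*-26.099 = -3.8279
  y_2 = 2.4057 - 0.02*28.8684 = 1.8283
Step 3: grad_x = 2*3*-3.8279 = -22.9672, grad_y = 2*6*1.8283 = 21.94
  x_3 = -3.8279 - 0.02*-22.9672 = -3.3685
  y_3 = 1.8283 - 0.02*21.94 = 1.3895
Step 4: grad_x = 2*3*-3.3685 = -20.2111, grad_y = 2*6*1.3895 = 16.6744
  x_4 = -3.3685 - 0.02*-20.2111 = -2.9643
  y_4 = 1.3895 - 0.02*16.6744 = 1.056
Step 5: grad_x = 2*3*-2.9643 = -17.7858, grad_y = 2*6*1.056 = 12.6726
  x_5 = -2.9643 - 0.02*-17.7858 = -2.6086
  y_5 = 1.056 - 0.02*12.6726 = 0.8026
f(-2.6086, 0.8026) = 3*(-2.6086)^2 + 6*0.8026^2 = 24.279


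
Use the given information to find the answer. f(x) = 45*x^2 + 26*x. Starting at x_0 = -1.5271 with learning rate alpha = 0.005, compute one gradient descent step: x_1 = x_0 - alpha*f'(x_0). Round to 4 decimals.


We compute the gradient at x_0 and apply the update.
f'(x) = 90*x + 26
f'(-1.5271) = 90*-1.5271 + 26 = -111.439
x_1 = -1.5271 - 0.005*-111.439 = -0.9699


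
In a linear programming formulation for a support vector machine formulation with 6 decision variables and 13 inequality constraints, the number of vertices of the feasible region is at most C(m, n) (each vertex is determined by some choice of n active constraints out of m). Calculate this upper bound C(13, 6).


Each vertex corresponds to some choice of n active constraints out of m, so the number of vertices is at most C(m, n) = m! / (n!(m-n)!).
m = 13, n = 6
Numerator: 13 * 12 * 11 * 10 * 9 * 8
Denominator: 6! = 720
C(13, 6) = 1716


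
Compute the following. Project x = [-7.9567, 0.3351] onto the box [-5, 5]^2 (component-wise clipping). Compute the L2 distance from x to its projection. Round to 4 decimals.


Project each component onto [-5, 5].
clip(-7.9567) = -5.0, clip(0.3351) = 0.3351
Projection = [-5.0, 0.3351]
Squared diffs: [8.7421, 0.0]
Distance = sqrt(8.7421) = 2.9567


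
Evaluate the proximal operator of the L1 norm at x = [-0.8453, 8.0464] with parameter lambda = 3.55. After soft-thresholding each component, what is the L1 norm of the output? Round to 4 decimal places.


Soft-thresholding with lambda = 3.55:
prox(-0.8453) = sign(-0.8453)*max(|-0.8453| - 3.55, 0) = 0.0
prox(8.0464) = sign(8.0464)*max(|8.0464| - 3.55, 0) = 4.4964
prox(x) = [0.0, 4.4964]
||prox(x)||_1 = 0.0 + 4.4964 = 4.4964


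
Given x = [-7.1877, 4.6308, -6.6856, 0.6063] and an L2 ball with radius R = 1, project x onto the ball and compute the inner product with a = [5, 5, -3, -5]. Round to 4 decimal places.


Step 1: Compute ||x|| (intermediates to 6 decimals).
||x|| = sqrt((-7.1877)^2 + 4.6308^2 + (-6.6856)^2 + 0.6063^2) = 10.870703
Step 2: Project.
Since ||x|| > R, scale = R/||x|| = 1/10.870703 = 0.09199, proj(x) = scale * x
proj(x) = [-0.661197, 0.425987, -0.615008, 0.055774]
Step 3: Dot product.
a^T * proj(x) = 5*(-0.661197) + 5*0.425987 - 3*(-0.615008) - 5*0.055774 = 0.3901


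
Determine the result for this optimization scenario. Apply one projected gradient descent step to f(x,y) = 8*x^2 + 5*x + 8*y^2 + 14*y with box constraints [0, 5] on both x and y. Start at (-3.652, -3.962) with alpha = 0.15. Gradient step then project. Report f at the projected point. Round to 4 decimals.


Step 1: Compute gradient at (-3.652, -3.962).
grad_x = 2*8*-3.652 + 5 = -53.432
grad_y = 2*8*-3.962 + 14 = -49.392
Step 2: Gradient step.
x_raw = -3.652 - 0.15*-53.432 = 4.3628
y_raw = -3.962 - 0.15*-49.392 = 3.4468
Step 3: Project onto [0, 5].
x_proj = clip(4.3628) = 4.3628
y_proj = clip(3.4468) = 3.4468
Step 4: Evaluate f.
f(4.3628, 3.4468) = 317.3848


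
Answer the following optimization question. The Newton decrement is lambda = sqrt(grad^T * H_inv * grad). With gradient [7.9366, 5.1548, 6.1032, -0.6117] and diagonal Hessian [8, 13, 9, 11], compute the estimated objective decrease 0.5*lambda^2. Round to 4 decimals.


Step 1: H is diagonal, so H^(-1) * g = [0.9921, 0.3965, 0.6781, -0.0556].
Step 2: g^T H^(-1) g = sum_i g_i^2 / H_ii
  = (7.9366)^2/8 + (5.1548)^2/13 + (6.1032)^2/9 + (-0.6117)^2/11
  = 7.8737 + 2.044 + 4.1388 + 0.034 = 14.0905
Step 3: Objective decrease = 0.5 * g^T H^(-1) g = 7.0452


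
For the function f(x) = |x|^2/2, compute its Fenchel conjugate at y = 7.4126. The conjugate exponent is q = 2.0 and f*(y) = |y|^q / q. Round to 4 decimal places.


The conjugate exponent q satisfies 1/p + 1/q = 1.
p = 2, so q = 2/(2 - 1) = 2.0
|y|^q = 7.4126^2.0 = 54.9466
f*(7.4126) = 54.9466 / 2.0 = 27.4733


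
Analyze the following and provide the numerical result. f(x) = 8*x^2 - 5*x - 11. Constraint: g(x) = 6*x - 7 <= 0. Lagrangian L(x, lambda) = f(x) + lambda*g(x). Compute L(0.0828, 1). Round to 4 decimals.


Step 1: Evaluate f(x).
f(0.0828) = 8*0.0828^2 - 5*0.0828 - 11 = -11.3592
Step 2: Evaluate g(x).
g(0.0828) = 6*0.0828 - 7 = -6.5032
Step 3: Compute Lagrangian.
L = -11.3592 + 1*-6.5032 = -17.8624


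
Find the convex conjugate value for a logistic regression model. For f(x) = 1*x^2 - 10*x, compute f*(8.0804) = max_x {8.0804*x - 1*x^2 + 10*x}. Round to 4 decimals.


f*(y) = sup_x {y*x - a*x^2 - b*x} = sup_x {(y-b)*x - a*x^2}
FOC: (y - b) - 2a*x = 0 => x* = (y - b)/(2a)
x* = (8.0804 + 10)/(2*1) = 9.0402
f*(8.0804) = (y-b)^2/(4a) = (8.0804 + 10)^2/(4*1)
= 326.9009/4 = 81.7252


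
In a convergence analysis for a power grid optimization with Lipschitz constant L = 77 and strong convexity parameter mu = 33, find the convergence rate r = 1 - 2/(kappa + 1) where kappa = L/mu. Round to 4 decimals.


Step 1: Compute the condition number.
kappa = L/mu = 77/33 = 2.3333
Step 2: Compute the convergence rate.
r = 1 - 2/(kappa + 1) = 1 - 2*mu/(L + mu) = (L - mu)/(L + mu) = 44/110 = 0.4


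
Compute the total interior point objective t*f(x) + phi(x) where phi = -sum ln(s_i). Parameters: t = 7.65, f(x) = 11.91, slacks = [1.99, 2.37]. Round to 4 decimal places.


Step 1: Compute log-barrier.
ln values: [0.6881, 0.8629]
phi = -(0.6881 + 0.8629) = -1.551
Step 2: Compute augmented objective.
t*f(x) = 7.65*11.91 = 91.1115
Total = 91.1115 - 1.551 = 89.5605


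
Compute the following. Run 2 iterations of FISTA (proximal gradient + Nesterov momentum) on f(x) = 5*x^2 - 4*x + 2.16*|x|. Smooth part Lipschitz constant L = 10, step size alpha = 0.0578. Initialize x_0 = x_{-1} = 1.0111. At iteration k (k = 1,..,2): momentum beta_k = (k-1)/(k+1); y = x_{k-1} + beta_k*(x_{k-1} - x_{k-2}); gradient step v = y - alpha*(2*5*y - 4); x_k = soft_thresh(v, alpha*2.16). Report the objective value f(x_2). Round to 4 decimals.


FISTA on f(x) = 5*x^2 - 4*x + 2.16*|x|
L = 10, alpha = 0.0578
Iteration 1: beta = 0.0, y = 1.0111 + 0.0*(1.0111 - 1.0111) = 1.0111
  grad(y) = 6.111, v = y - alpha*grad = 0.6579
  prox(v) = soft_thresh(0.6579, 0.1248) = 0.533
Iteration 2: beta = 0.3333, y = 0.533 + 0.3333*(0.533 - 1.0111) = 0.3737
  grad(y) = -0.2632, v = y - alpha*grad = 0.3889
  prox(v) = soft_thresh(0.3889, 0.1248) = 0.264
f(x_2) = 5*0.264^2 - 4*0.264 + 2.16*|0.264| = -0.1372


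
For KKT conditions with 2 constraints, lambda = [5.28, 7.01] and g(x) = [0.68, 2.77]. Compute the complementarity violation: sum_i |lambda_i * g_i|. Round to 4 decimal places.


KKT complementary slackness check:
lambda_1 * g_1 = 5.28 * 0.68 = 3.5904
lambda_2 * g_2 = 7.01 * 2.77 = 19.4177
Total violation = 3.5904 + 19.4177 = 23.0081


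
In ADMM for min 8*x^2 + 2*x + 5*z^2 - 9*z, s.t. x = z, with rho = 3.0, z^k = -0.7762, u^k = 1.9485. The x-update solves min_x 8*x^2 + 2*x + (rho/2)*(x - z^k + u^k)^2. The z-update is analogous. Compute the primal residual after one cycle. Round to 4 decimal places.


ADMM iteration with rho = 3.0, z^k = -0.7762, u^k = 1.9485
Step 1: x-update.
Minimize 8*x^2 + 2*x + (3.0/2)*(x + 0.7762 + 1.9485)^2
FOC: (2*8 + 3.0)*x = -2 + 3.0*(-0.7762 - 1.9485)
x^{k+1} = -0.5355
Step 2: z-update.
Minimize 5*z^2 - 9*z + (3.0/2)*(-0.5355 - z + 1.9485)^2
FOC: (2*5 + 3.0)*z = 9 + 3.0*(-0.5355 + 1.9485)
z^{k+1} = 1.0184
Step 3: u-update.
u^{k+1} = 1.9485 - 0.5355 - 1.0184 = 0.3946
Step 4: Primal residual = |-0.5355 - 1.0184| = 1.5539


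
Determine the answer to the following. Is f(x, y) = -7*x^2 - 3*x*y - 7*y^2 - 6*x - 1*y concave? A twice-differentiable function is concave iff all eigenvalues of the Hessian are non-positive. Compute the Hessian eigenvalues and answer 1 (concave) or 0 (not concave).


The Hessian of f(x,y) = -7*x^2 - 3*x*y - 7*y^2 - 6*x - 1*y is:
H = [[-14, -3], [-3, -14]]
Trace = -14 - 14 = -28
Determinant = -14*-14 - (-3)^2 = 187
Discriminant = (-28)^2 - 4*187 = 36.0
Eigenvalues: lambda_1 = -17.0, lambda_2 = -11.0
The function is concave.

1


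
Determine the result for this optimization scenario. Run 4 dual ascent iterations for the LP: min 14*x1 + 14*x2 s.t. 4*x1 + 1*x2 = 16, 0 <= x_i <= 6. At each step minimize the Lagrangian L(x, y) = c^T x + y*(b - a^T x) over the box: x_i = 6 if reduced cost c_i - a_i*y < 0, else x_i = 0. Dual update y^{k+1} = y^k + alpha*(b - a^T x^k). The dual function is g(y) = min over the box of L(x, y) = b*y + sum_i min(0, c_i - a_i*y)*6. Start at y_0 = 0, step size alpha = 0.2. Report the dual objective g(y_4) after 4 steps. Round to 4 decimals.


Dual ascent for LP: min 14*x1 + 14*x2, 4*x1 + 1*x2 = 16, 0 <= x_i <= 6
Step 1: y^k = 0.0, reduced costs: (14.0, 14.0)
  x^k = (0.0, 0.0), subgradient = b - a^T x = 16.0
  y^{k+1} = 0.0 + 0.2*16.0 = 3.2
Step 2: y^k = 3.2, reduced costs: (1.2, 10.8)
  x^k = (0.0, 0.0), subgradient = b - a^T x = 16.0
  y^{k+1} = 3.2 + 0.2*16.0 = 6.4
Step 3: y^k = 6.4, reduced costs: (-11.6, 7.6)
  x^k = (6.0, 0.0), subgradient = b - a^T x = -8.0
  y^{k+1} = 6.4 + 0.2*-8.0 = 4.8
Step 4: y^k = 4.8, reduced costs: (-5.2, 9.2)
  x^k = (6.0, 0.0), subgradient = b - a^T x = -8.0
  y^{k+1} = 4.8 + 0.2*-8.0 = 3.2
Dual objective at y_4 = 3.2: reduced costs (1.2, 10.8), box minimizer x = (0.0, 0.0)
g(y_4) = b*y + (c1 - a1*y)*x1 + (c2 - a2*y)*x2 = 16*3.2 + 1.2*0.0 + 10.8*0.0 = 51.2 + 0.0 + 0.0 = 51.2


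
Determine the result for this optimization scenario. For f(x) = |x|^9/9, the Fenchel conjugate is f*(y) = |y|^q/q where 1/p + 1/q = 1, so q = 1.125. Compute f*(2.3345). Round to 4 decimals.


The conjugate exponent q satisfies 1/p + 1/q = 1.
p = 9, so q = 9/(9 - 1) = 1.125
|y|^q = 2.3345^1.125 = 2.5955
f*(2.3345) = 2.5955 / 1.125 = 2.3071


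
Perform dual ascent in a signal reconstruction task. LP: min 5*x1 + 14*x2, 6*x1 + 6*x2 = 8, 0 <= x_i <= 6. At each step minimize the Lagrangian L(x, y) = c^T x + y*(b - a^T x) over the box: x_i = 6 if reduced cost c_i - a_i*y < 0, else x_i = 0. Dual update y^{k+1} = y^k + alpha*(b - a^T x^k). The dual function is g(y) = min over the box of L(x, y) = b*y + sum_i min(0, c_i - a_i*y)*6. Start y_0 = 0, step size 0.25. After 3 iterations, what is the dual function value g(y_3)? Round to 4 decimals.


Dual ascent for LP: min 5*x1 + 14*x2, 6*x1 + 6*x2 = 8, 0 <= x_i <= 6
Step 1: y^k = 0.0, reduced costs: (5.0, 14.0)
  x^k = (0.0, 0.0), subgradient = b - a^T x = 8.0
  y^{k+1} = 0.0 + 0.25*8.0 = 2.0
Step 2: y^k = 2.0, reduced costs: (-7.0, 2.0)
  x^k = (6.0, 0.0), subgradient = b - a^T x = -28.0
  y^{k+1} = 2.0 + 0.25*-28.0 = -5.0
Step 3: y^k = -5.0, reduced costs: (35.0, 44.0)
  x^k = (0.0, 0.0), subgradient = b - a^T x = 8.0
  y^{k+1} = -5.0 + 0.25*8.0 = -3.0
Dual objective at y_3 = -3.0: reduced costs (23.0, 32.0), box minimizer x = (0.0, 0.0)
g(y_3) = b*y + (c1 - a1*y)*x1 + (c2 - a2*y)*x2 = 8*(-3.0) + 23.0*0.0 + 32.0*0.0 = -24.0 + 0.0 + 0.0 = -24.0


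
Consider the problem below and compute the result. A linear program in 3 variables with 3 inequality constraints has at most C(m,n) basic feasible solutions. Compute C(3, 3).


Each vertex corresponds to some choice of n active constraints out of m, so the number of vertices is at most C(m, n) = m! / (n!(m-n)!).
m = 3, n = 3
Numerator: 3 * 2 * 1
Denominator: 3! = 6
C(3, 3) = 1


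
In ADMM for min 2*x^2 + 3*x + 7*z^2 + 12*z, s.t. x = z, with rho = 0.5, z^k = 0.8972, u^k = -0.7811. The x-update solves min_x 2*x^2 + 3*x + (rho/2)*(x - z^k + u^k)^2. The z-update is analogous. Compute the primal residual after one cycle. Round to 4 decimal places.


ADMM iteration with rho = 0.5, z^k = 0.8972, u^k = -0.7811
Step 1: x-update.
Minimize 2*x^2 + 3*x + (0.5/2)*(x - 0.8972 - 0.7811)^2
FOC: (2*2 + 0.5)*x = -3 + 0.5*(0.8972 + 0.7811)
x^{k+1} = -0.4802
Step 2: z-update.
Minimize 7*z^2 + 12*z + (0.5/2)*(-0.4802 - z - 0.7811)^2
FOC: (2*7 + 0.5)*z = -12 + 0.5*(-0.4802 - 0.7811)
z^{k+1} = -0.8711
Step 3: u-update.
u^{k+1} = -0.7811 - 0.4802 + 0.8711 = -0.3902
Step 4: Primal residual = |-0.4802 + 0.8711| = 0.3909


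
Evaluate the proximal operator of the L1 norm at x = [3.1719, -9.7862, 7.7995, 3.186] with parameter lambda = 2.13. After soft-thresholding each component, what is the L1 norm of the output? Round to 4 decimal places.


Soft-thresholding with lambda = 2.13:
prox(3.1719) = sign(3.1719)*max(|3.1719| - 2.13, 0) = 1.0419
prox(-9.7862) = sign(-9.7862)*max(|-9.7862| - 2.13, 0) = -7.6562
prox(7.7995) = sign(7.7995)*max(|7.7995| - 2.13, 0) = 5.6695
prox(3.186) = sign(3.186)*max(|3.186| - 2.13, 0) = 1.056
prox(x) = [1.0419, -7.6562, 5.6695, 1.056]
||prox(x)||_1 = 1.0419 + 7.6562 + 5.6695 + 1.056 = 15.4236


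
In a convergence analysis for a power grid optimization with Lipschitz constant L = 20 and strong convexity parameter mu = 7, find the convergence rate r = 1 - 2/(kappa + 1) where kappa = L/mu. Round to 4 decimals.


Step 1: Compute the condition number.
kappa = L/mu = 20/7 = 2.8571
Step 2: Compute the convergence rate.
r = 1 - 2/(kappa + 1) = 1 - 2*mu/(L + mu) = (L - mu)/(L + mu) = 13/27 = 0.4815


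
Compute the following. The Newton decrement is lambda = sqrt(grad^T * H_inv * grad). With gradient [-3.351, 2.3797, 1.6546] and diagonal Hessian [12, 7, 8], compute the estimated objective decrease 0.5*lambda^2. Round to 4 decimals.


Step 1: H is diagonal, so H^(-1) * g = [-0.2793, 0.34, 0.2068].
Step 2: g^T H^(-1) g = sum_i g_i^2 / H_ii
  = (-3.351)^2/12 + (2.3797)^2/7 + (1.6546)^2/8
  = 0.9358 + 0.809 + 0.3422 = 2.087
Step 3: Objective decrease = 0.5 * g^T H^(-1) g = 1.0435


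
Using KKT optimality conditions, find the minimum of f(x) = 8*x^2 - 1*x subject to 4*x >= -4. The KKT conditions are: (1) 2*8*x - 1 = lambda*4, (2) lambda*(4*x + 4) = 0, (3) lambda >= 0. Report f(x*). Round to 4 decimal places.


Step 1: Try lambda = 0 (constraint inactive).
Stationarity: 2*8*x - 1 = 0
x* = 1/(2*8) = 0.0625
Check constraint: 4*0.0625 = 0.25 >= -4 -- satisfied.
Step 2: Compute optimal value.
f(x*) = 8*0.0625^2 - 1*0.0625 = -0.0313


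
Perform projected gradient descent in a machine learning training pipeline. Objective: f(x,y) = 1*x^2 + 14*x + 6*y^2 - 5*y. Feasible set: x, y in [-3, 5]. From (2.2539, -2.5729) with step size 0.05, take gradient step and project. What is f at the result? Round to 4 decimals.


Step 1: Compute gradient at (2.2539, -2.5729).
grad_x = 2*1*2.2539 + 14 = 18.5078
grad_y = 2*6*-2.5729 - 5 = -35.8748
Step 2: Gradient step.
x_raw = 2.2539 - 0.05*18.5078 = 1.3285
y_raw = -2.5729 - 0.05*-35.8748 = -0.7792
Step 3: Project onto [-3, 5].
x_proj = clip(1.3285) = 1.3285
y_proj = clip(-0.7792) = -0.7792
Step 4: Evaluate f.
f(1.3285, -0.7792) = 27.9024


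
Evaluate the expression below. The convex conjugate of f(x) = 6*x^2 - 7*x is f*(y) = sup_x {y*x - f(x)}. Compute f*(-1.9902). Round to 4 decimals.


f*(y) = sup_x {y*x - a*x^2 - b*x} = sup_x {(y-b)*x - a*x^2}
FOC: (y - b) - 2a*x = 0 => x* = (y - b)/(2a)
x* = (-1.9902 + 7)/(2*6) = 0.4175
f*(-1.9902) = (y-b)^2/(4a) = (-1.9902 + 7)^2/(4*6)
= 25.0981/24 = 1.0458


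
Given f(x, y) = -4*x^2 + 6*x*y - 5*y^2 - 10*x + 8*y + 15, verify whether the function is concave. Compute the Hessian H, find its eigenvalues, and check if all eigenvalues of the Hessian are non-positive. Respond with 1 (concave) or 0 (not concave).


The Hessian of f(x,y) = -4*x^2 + 6*x*y - 5*y^2 - 10*x + 8*y + 15 is:
H = [[-8, 6], [6, -10]]
Trace = -8 - 10 = -18
Determinant = -8*-10 - (6)^2 = 44
Discriminant = (-18)^2 - 4*44 = 148.0
Eigenvalues: lambda_1 = -15.0828, lambda_2 = -2.9172
The function is concave.

1


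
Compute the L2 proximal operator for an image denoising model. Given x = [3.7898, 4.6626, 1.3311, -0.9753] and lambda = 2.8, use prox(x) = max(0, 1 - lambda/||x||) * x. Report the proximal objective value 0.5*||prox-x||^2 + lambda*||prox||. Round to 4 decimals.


Step 1: Compute ||x||.
||x|| = 6.231
Step 2: Compute scaling factor.
scale = max(0, 1 - 2.8/6.231) = 0.5506
Step 3: prox(x) = [2.0868, 2.5674, 0.7329, -0.537]
||prox(x)|| = 3.431
Step 4: Proximal objective.
0.5*||prox-x||^2 = 3.92
lambda*||prox|| = 9.6068
Total = 13.5268


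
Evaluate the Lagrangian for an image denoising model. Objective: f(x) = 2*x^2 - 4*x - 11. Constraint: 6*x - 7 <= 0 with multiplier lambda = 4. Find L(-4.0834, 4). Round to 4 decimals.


Step 1: Evaluate f(x).
f(-4.0834) = 2*(-4.0834)^2 - 4*(-4.0834) - 11 = 38.6819
Step 2: Evaluate g(x).
g(-4.0834) = 6*-4.0834 - 7 = -31.5004
Step 3: Compute Lagrangian.
L = 38.6819 + 4*-31.5004 = -87.3197


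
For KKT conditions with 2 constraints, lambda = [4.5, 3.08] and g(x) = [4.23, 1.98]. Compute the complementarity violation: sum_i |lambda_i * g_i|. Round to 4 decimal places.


KKT complementary slackness check:
lambda_1 * g_1 = 4.5 * 4.23 = 19.035
lambda_2 * g_2 = 3.08 * 1.98 = 6.0984
Total violation = 19.035 + 6.0984 = 25.1334


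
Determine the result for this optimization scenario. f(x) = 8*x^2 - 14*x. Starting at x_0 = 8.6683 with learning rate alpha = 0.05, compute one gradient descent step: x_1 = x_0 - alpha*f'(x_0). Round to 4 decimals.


We compute the gradient at x_0 and apply the update.
f'(x) = 16*x - 14
f'(8.6683) = 16*8.6683 - 14 = 124.6928
x_1 = 8.6683 - 0.05*124.6928 = 2.4337


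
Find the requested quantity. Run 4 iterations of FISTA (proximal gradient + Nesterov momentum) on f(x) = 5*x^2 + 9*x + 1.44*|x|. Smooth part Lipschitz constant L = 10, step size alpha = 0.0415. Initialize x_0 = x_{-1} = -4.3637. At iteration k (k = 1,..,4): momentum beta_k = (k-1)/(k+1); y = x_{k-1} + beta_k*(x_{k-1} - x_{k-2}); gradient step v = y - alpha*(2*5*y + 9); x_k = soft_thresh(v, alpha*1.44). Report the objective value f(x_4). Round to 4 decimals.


FISTA on f(x) = 5*x^2 + 9*x + 1.44*|x|
L = 10, alpha = 0.0415
Iteration 1: beta = 0.0, y = -4.3637 + 0.0*(-4.3637 + 4.3637) = -4.3637
  grad(y) = -34.637, v = y - alpha*grad = -2.9263
  prox(v) = soft_thresh(-2.9263, 0.0598) = -2.8665
Iteration 2: beta = 0.3333, y = -2.8665 + 0.3333*(-2.8665 + 4.3637) = -2.3674
  grad(y) = -14.6744, v = y - alpha*grad = -1.7585
  prox(v) = soft_thresh(-1.7585, 0.0598) = -1.6987
Iteration 3: beta = 0.5, y = -1.6987 + 0.5*(-1.6987 + 2.8665) = -1.1148
  grad(y) = -2.1479, v = y - alpha*grad = -1.0256
  prox(v) = soft_thresh(-1.0256, 0.0598) = -0.9659
Iteration 4: beta = 0.6, y = -0.9659 + 0.6*(-0.9659 + 1.6987) = -0.5262
  grad(y) = 3.7379, v = y - alpha*grad = -0.6813
  prox(v) = soft_thresh(-0.6813, 0.0598) = -0.6216
f(x_4) = 5*(-0.6216)^2 + 9*(-0.6216) + 1.44*|-0.6216| = -2.7673


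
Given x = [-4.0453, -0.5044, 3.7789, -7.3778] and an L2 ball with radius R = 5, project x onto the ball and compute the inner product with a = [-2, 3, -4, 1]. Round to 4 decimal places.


Step 1: Compute ||x|| (intermediates to 6 decimals).
||x|| = sqrt((-4.0453)^2 + (-0.5044)^2 + 3.7789^2 + (-7.3778)^2) = 9.237472
Step 2: Project.
Since ||x|| > R, scale = R/||x|| = 5/9.237472 = 0.541274, proj(x) = scale * x
proj(x) = [-2.189616, -0.273019, 2.04542, -3.993411]
Step 3: Dot product.
a^T * proj(x) = -2*(-2.189616) + 3*(-0.273019) - 4*2.04542 + 1*(-3.993411) = -8.6149


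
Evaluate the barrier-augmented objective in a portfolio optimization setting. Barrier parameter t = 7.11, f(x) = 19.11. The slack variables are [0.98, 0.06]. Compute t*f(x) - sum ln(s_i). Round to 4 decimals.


Step 1: Compute log-barrier.
ln values: [-0.0202, -2.8134]
phi = -(-0.0202 - 2.8134) = 2.8336
Step 2: Compute augmented objective.
t*f(x) = 7.11*19.11 = 135.8721
Total = 135.8721 + 2.8336 = 138.7057


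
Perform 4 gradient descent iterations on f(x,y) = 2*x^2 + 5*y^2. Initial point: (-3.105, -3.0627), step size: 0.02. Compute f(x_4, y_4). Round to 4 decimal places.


Gradient descent on f(x,y) = 2*x^2 + 5*y^2.
Starting point: (-3.105, -3.0627), alpha = 0.02
Step 1: grad_x = 2*2*-3.105 = -12.42, grad_y = 2*5*-3.0627 = -30.627
  x_1 = -3.105 - 0.02*-12.42 = -2.8566
  y_1 = -3.0627 - 0.02*-30.627 = -2.4502
Step 2: grad_x = 2*2*-2.8566 = -11.4264, grad_y = 2*5*-2.4502 = -24.5016
  x_2 = -2.8566 - 0.02*-11.4264 = -2.6281
  y_2 = -2.4502 - 0.02*-24.5016 = -1.9601
Step 3: grad_x = 2*2*-2.6281 = -10.5123, grad_y = 2*5*-1.9601 = -19.6013
  x_3 = -2.6281 - 0.02*-10.5123 = -2.4178
  y_3 = -1.9601 - 0.02*-19.6013 = -1.5681
Step 4: grad_x = 2*2*-2.4178 = -9.6713, grad_y = 2*5*-1.5681 = -15.681
  x_4 = -2.4178 - 0.02*-9.6713 = -2.2244
  y_4 = -1.5681 - 0.02*-15.681 = -1.2545
f(-2.2244, -1.2545) = 2*(-2.2244)^2 + 5*(-1.2545)^2 = 17.7645


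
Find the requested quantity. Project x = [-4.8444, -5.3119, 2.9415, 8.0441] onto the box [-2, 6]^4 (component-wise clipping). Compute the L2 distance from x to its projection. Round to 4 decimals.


Project each component onto [-2, 6].
clip(-4.8444) = -2.0, clip(-5.3119) = -2.0, clip(2.9415) = 2.9415, clip(8.0441) = 6.0
Projection = [-2.0, -2.0, 2.9415, 6.0]
Squared diffs: [8.0906, 10.9687, 0.0, 4.1783]
Distance = sqrt(23.2376) = 4.8205


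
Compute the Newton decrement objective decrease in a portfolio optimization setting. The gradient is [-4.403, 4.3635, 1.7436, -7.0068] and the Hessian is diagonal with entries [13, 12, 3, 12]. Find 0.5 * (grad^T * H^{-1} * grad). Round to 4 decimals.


Step 1: H is diagonal, so H^(-1) * g = [-0.3387, 0.3636, 0.5812, -0.5839].
Step 2: g^T H^(-1) g = sum_i g_i^2 / H_ii
  = (-4.403)^2/13 + (4.3635)^2/12 + (1.7436)^2/3 + (-7.0068)^2/12
  = 1.4913 + 1.5867 + 1.0134 + 4.0913 = 8.1826
Step 3: Objective decrease = 0.5 * g^T H^(-1) g = 4.0913
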